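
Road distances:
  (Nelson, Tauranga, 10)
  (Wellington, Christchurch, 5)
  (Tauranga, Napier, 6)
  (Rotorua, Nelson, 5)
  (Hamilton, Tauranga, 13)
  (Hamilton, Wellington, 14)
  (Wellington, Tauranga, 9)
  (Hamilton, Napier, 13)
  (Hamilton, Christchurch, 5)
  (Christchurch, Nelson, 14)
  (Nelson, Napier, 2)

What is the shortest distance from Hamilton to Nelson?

15

A few of the Hamilton→Nelson routes:
Hamilton → Tauranga → Nelson: 13 + 10 = 23
Hamilton → Christchurch → Wellington → Tauranga → Napier → Nelson: 5 + 5 + 9 + 6 + 2 = 27
Hamilton → Tauranga → Napier → Nelson: 13 + 6 + 2 = 21
Hamilton → Napier → Nelson: 13 + 2 = 15
Hamilton → Christchurch → Nelson: 5 + 14 = 19
Shortest: 15.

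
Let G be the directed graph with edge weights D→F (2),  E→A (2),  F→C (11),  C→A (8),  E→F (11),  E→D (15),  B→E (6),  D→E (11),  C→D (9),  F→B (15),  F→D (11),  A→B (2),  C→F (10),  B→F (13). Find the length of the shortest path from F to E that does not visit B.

Paths from F to E avoiding B:
F→D→E: 11 + 11 = 22
F→C→D→E: 11 + 9 + 11 = 31
Shortest: 22.

22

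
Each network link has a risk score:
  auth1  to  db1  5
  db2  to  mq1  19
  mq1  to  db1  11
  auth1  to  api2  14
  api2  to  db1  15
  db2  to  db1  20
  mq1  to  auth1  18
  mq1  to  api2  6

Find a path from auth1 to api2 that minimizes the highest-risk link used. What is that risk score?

11

Checking several routes:
auth1-mq1-db1-api2: max(18, 11, 15) = 18
auth1-db1-api2: max(5, 15) = 15
auth1-api2: max(14) = 14
auth1-db1-mq1-api2: max(5, 11, 6) = 11
Smallest bottleneck: 11.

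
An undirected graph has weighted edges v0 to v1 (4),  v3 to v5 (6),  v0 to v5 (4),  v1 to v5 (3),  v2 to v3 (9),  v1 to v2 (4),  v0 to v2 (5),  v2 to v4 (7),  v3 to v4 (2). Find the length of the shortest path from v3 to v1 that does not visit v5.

13

Paths from v3 to v1 avoiding v5:
v3→v2→v1: 9 + 4 = 13
v3→v2→v0→v1: 9 + 5 + 4 = 18
v3→v4→v2→v1: 2 + 7 + 4 = 13
v3→v4→v2→v0→v1: 2 + 7 + 5 + 4 = 18
The minimum is 13.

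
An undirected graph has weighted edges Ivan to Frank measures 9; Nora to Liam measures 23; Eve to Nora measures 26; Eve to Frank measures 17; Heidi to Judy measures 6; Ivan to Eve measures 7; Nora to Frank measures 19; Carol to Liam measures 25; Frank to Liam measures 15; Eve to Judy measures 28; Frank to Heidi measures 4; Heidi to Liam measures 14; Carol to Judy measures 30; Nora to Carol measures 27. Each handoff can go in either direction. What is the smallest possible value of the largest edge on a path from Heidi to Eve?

9

Checking several routes:
Heidi - Liam - Nora - Frank - Eve: max(14, 23, 19, 17) = 23
Heidi - Frank - Eve: max(4, 17) = 17
Heidi - Liam - Frank - Eve: max(14, 15, 17) = 17
Heidi - Frank - Ivan - Eve: max(4, 9, 7) = 9
Heidi - Liam - Frank - Ivan - Eve: max(14, 15, 9, 7) = 15
The minimum achievable maximum is 9.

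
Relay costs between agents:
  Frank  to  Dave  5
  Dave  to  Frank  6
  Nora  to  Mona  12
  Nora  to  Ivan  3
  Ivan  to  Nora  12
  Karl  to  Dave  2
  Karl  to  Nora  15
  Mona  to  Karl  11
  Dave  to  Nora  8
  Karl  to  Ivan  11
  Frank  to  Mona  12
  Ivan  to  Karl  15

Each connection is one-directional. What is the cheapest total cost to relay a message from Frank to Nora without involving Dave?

38

Candidate routes:
Frank -> Mona -> Karl -> Ivan -> Nora: 12 + 11 + 11 + 12 = 46
Frank -> Mona -> Karl -> Nora: 12 + 11 + 15 = 38
The minimum is 38.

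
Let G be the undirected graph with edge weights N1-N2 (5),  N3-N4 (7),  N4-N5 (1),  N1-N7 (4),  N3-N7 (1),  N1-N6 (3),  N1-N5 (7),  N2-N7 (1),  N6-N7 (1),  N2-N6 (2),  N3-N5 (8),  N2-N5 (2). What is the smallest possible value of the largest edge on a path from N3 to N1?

Some routes from N3 to N1:
N3→N7→N6→N2→N1: max(1, 1, 2, 5) = 5
N3→N7→N1: max(1, 4) = 4
N3→N7→N6→N1: max(1, 1, 3) = 3
N3→N7→N2→N6→N1: max(1, 1, 2, 3) = 3
Smallest bottleneck: 3.

3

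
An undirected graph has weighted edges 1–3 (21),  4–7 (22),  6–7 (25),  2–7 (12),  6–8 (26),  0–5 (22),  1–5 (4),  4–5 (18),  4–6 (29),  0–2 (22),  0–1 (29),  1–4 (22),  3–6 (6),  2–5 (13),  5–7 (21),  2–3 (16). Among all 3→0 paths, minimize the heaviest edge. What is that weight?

A few of the 3→0 routes:
3 -> 2 -> 7 -> 5 -> 0: max(16, 12, 21, 22) = 22
3 -> 2 -> 7 -> 4 -> 1 -> 5 -> 0: max(16, 12, 22, 22, 4, 22) = 22
3 -> 2 -> 7 -> 4 -> 5 -> 0: max(16, 12, 22, 18, 22) = 22
Best route has worst link 22.

22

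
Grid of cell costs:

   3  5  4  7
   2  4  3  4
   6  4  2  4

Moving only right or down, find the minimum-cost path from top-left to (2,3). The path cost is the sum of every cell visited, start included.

Best path: [0,0] → [1,0] → [1,1] → [1,2] → [2,2] → [2,3]
Cost: 3 + 2 + 4 + 3 + 2 + 4 = 18
(Top row then right column would cost 27.)

18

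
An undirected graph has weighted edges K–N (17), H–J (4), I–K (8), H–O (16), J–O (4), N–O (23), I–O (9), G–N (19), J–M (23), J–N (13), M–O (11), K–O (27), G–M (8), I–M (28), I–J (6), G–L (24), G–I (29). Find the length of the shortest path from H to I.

10

A few of the H→I routes:
H → J → O → K → I: 4 + 4 + 27 + 8 = 43
H → O → I: 16 + 9 = 25
H → J → O → I: 4 + 4 + 9 = 17
H → J → I: 4 + 6 = 10
H → J → N → K → I: 4 + 13 + 17 + 8 = 42
H → O → J → I: 16 + 4 + 6 = 26
The minimum is 10.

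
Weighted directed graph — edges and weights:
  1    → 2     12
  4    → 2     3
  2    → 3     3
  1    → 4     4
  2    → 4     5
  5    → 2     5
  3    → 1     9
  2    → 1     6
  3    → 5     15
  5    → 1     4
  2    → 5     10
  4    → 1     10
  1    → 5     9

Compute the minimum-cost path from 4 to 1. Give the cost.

Paths from 4 to 1:
4-2-3-1: 3 + 3 + 9 = 15
4-1: 10
4-2-5-1: 3 + 10 + 4 = 17
4-2-1: 3 + 6 = 9
4-2-3-5-1: 3 + 3 + 15 + 4 = 25
Best route has total 9.

9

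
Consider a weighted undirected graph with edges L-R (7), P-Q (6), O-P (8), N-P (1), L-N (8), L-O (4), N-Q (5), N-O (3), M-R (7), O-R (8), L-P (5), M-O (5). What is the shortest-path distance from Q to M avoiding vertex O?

25

Paths from Q to M avoiding O:
Q → P → L → R → M: 6 + 5 + 7 + 7 = 25
Q → N → L → R → M: 5 + 8 + 7 + 7 = 27
Q → N → P → L → R → M: 5 + 1 + 5 + 7 + 7 = 25
Q → P → N → L → R → M: 6 + 1 + 8 + 7 + 7 = 29
Best route has total 25.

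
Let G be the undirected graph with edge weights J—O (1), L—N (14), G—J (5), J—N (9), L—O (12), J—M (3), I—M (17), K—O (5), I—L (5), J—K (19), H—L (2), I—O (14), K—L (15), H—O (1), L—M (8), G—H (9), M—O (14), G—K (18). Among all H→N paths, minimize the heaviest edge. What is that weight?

Checking several routes:
H - L - O - J - N: max(2, 12, 1, 9) = 12
H - G - J - N: max(9, 5, 9) = 9
H - O - L - M - J - N: max(1, 12, 8, 3, 9) = 12
H - O - J - N: max(1, 1, 9) = 9
H - G - J - M - O - I - L - N: max(9, 5, 3, 14, 14, 5, 14) = 14
H - L - M - J - N: max(2, 8, 3, 9) = 9
Smallest bottleneck: 9.

9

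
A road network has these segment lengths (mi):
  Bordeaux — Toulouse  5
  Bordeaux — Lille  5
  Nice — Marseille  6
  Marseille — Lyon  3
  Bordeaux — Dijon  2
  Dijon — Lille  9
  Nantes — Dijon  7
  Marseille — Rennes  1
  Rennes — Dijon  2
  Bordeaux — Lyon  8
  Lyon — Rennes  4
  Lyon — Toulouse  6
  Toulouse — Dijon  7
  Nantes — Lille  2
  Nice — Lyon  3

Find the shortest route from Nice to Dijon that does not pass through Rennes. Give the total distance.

Some routes from Nice to Dijon avoiding Rennes:
Nice-Marseille-Lyon-Bordeaux-Dijon: 6 + 3 + 8 + 2 = 19
Nice-Lyon-Bordeaux-Dijon: 3 + 8 + 2 = 13
Nice-Lyon-Toulouse-Bordeaux-Dijon: 3 + 6 + 5 + 2 = 16
Nice-Lyon-Toulouse-Dijon: 3 + 6 + 7 = 16
Shortest: 13 mi.

13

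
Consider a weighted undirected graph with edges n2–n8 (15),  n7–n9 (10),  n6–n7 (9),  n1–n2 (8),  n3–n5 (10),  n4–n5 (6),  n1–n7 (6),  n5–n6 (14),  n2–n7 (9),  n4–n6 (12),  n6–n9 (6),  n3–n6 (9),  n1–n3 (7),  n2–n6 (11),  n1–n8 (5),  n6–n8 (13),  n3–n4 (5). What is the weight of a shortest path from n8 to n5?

Comparing a few candidate routes:
n8 - n6 - n4 - n5: 13 + 12 + 6 = 31
n8 - n6 - n5: 13 + 14 = 27
n8 - n1 - n3 - n5: 5 + 7 + 10 = 22
n8 - n6 - n3 - n5: 13 + 9 + 10 = 32
n8 - n1 - n3 - n4 - n5: 5 + 7 + 5 + 6 = 23
Best route has total 22.

22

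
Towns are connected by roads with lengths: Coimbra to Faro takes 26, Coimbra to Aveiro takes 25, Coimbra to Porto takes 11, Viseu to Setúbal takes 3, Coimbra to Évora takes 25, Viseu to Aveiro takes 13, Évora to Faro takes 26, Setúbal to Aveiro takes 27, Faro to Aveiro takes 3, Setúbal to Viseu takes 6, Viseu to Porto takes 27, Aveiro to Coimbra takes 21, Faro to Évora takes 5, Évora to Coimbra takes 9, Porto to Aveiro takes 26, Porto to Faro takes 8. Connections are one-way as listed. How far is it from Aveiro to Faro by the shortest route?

Candidate routes:
Aveiro - Coimbra - Évora - Faro: 21 + 25 + 26 = 72
Aveiro - Coimbra - Faro: 21 + 26 = 47
Aveiro - Coimbra - Porto - Faro: 21 + 11 + 8 = 40
Best route has total 40.

40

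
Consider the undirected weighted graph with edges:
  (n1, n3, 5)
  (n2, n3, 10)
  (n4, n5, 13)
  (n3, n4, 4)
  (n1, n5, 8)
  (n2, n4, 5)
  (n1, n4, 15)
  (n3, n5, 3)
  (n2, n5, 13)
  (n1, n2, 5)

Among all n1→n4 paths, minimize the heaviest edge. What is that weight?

Checking several routes:
n1 -> n3 -> n4: max(5, 4) = 5
n1 -> n2 -> n4: max(5, 5) = 5
n1 -> n5 -> n3 -> n2 -> n4: max(8, 3, 10, 5) = 10
n1 -> n3 -> n2 -> n4: max(5, 10, 5) = 10
n1 -> n5 -> n3 -> n4: max(8, 3, 4) = 8
n1 -> n2 -> n3 -> n4: max(5, 10, 4) = 10
The minimum achievable maximum is 5.

5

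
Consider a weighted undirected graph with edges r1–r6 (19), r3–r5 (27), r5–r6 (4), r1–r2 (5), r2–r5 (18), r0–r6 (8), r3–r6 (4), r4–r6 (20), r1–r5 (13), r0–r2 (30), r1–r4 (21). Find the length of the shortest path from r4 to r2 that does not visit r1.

42

Candidate routes:
r4 -> r6 -> r5 -> r2: 20 + 4 + 18 = 42
r4 -> r6 -> r0 -> r2: 20 + 8 + 30 = 58
r4 -> r6 -> r3 -> r5 -> r2: 20 + 4 + 27 + 18 = 69
The minimum is 42.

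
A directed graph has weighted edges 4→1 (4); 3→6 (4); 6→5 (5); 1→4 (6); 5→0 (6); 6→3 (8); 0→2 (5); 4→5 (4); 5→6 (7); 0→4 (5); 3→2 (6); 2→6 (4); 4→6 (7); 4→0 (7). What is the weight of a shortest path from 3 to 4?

20

Paths from 3 to 4:
3-6-5-0-4: 4 + 5 + 6 + 5 = 20
3-2-6-5-0-4: 6 + 4 + 5 + 6 + 5 = 26
The minimum is 20.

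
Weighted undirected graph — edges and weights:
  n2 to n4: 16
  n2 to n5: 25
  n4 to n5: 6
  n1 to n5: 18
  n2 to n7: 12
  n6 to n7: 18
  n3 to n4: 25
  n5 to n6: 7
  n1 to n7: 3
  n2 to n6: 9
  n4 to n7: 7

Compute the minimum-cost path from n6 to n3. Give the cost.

Comparing a few candidate routes:
n6 -> n2 -> n7 -> n4 -> n3: 9 + 12 + 7 + 25 = 53
n6 -> n5 -> n1 -> n7 -> n4 -> n3: 7 + 18 + 3 + 7 + 25 = 60
n6 -> n5 -> n4 -> n3: 7 + 6 + 25 = 38
n6 -> n2 -> n4 -> n3: 9 + 16 + 25 = 50
n6 -> n7 -> n4 -> n3: 18 + 7 + 25 = 50
Shortest: 38.

38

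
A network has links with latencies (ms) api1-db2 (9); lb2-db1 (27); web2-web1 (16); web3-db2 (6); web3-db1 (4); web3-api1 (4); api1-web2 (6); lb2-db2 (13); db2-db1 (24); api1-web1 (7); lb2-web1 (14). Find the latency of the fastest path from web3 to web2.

Some routes from web3 to web2:
web3 → db2 → api1 → web1 → web2: 6 + 9 + 7 + 16 = 38
web3 → db1 → db2 → api1 → web2: 4 + 24 + 9 + 6 = 43
web3 → db2 → lb2 → web1 → api1 → web2: 6 + 13 + 14 + 7 + 6 = 46
web3 → db2 → api1 → web2: 6 + 9 + 6 = 21
web3 → api1 → web1 → web2: 4 + 7 + 16 = 27
web3 → api1 → web2: 4 + 6 = 10
The minimum is 10 ms.

10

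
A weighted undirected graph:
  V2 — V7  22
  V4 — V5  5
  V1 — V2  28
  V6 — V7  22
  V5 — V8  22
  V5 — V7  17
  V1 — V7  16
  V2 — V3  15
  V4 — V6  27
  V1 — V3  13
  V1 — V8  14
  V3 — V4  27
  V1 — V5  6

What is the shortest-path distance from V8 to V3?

Checking several routes:
V8 -> V1 -> V5 -> V4 -> V3: 14 + 6 + 5 + 27 = 52
V8 -> V1 -> V2 -> V3: 14 + 28 + 15 = 57
V8 -> V1 -> V3: 14 + 13 = 27
V8 -> V5 -> V1 -> V3: 22 + 6 + 13 = 41
V8 -> V5 -> V4 -> V3: 22 + 5 + 27 = 54
V8 -> V1 -> V7 -> V2 -> V3: 14 + 16 + 22 + 15 = 67
Shortest: 27.

27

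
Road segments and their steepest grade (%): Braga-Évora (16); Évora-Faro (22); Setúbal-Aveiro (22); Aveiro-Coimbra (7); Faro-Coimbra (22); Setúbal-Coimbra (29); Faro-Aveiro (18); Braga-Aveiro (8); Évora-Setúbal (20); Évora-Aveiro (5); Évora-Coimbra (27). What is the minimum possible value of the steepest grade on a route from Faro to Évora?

18

A few of the Faro→Évora routes:
Faro -> Aveiro -> Évora: max(18, 5) = 18
Faro -> Coimbra -> Aveiro -> Évora: max(22, 7, 5) = 22
Faro -> Aveiro -> Setúbal -> Évora: max(18, 22, 20) = 22
Faro -> Coimbra -> Aveiro -> Setúbal -> Évora: max(22, 7, 22, 20) = 22
Faro -> Coimbra -> Aveiro -> Braga -> Évora: max(22, 7, 8, 16) = 22
Faro -> Aveiro -> Braga -> Évora: max(18, 8, 16) = 18
Smallest bottleneck: 18%.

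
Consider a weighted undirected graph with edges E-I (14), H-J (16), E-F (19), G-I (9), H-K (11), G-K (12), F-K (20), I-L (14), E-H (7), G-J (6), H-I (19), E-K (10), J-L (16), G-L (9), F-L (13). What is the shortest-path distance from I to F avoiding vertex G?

Comparing a few candidate routes:
I → E → K → F: 14 + 10 + 20 = 44
I → L → F: 14 + 13 = 27
I → E → F: 14 + 19 = 33
I → H → E → F: 19 + 7 + 19 = 45
I → H → K → F: 19 + 11 + 20 = 50
The minimum is 27.

27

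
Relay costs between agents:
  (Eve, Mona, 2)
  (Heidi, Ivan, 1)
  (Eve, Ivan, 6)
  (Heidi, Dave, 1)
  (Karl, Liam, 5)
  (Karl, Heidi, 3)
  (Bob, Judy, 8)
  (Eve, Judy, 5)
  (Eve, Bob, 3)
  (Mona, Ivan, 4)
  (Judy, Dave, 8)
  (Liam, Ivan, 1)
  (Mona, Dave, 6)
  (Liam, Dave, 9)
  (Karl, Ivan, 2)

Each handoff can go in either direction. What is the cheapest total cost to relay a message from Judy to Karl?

12

A few of the Judy→Karl routes:
Judy-Eve-Mona-Ivan-Karl: 5 + 2 + 4 + 2 = 13
Judy-Dave-Heidi-Karl: 8 + 1 + 3 = 12
Judy-Dave-Heidi-Ivan-Karl: 8 + 1 + 1 + 2 = 12
Judy-Eve-Ivan-Karl: 5 + 6 + 2 = 13
Shortest: 12.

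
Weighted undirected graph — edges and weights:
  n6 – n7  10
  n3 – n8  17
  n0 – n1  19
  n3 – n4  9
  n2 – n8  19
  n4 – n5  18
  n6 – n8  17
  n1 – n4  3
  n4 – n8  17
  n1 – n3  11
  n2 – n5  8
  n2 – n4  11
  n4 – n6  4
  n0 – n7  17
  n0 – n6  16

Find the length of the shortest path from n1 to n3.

Checking several routes:
n1 -> n4 -> n2 -> n8 -> n3: 3 + 11 + 19 + 17 = 50
n1 -> n4 -> n6 -> n8 -> n3: 3 + 4 + 17 + 17 = 41
n1 -> n4 -> n8 -> n3: 3 + 17 + 17 = 37
n1 -> n0 -> n6 -> n4 -> n3: 19 + 16 + 4 + 9 = 48
n1 -> n4 -> n3: 3 + 9 = 12
n1 -> n3: 11
The minimum is 11.

11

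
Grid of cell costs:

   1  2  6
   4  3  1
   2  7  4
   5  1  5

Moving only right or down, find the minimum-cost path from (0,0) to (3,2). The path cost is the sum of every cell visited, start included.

16

Path r0c0 → r0c1 → r1c1 → r1c2 → r2c2 → r3c2: 1 + 2 + 3 + 1 + 4 + 5 = 16.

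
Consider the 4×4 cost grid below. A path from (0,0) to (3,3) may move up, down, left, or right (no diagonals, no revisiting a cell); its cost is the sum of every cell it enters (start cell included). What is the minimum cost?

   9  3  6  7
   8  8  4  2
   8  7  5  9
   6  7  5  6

Best path: r0c0 → r0c1 → r0c2 → r1c2 → r2c2 → r3c2 → r3c3
Cost: 9 + 3 + 6 + 4 + 5 + 5 + 6 = 38

38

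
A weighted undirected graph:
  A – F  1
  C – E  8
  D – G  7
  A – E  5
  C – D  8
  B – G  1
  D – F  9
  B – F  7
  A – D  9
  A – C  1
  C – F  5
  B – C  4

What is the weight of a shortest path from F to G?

7

Checking several routes:
F -> C -> B -> G: 5 + 4 + 1 = 10
F -> A -> C -> B -> G: 1 + 1 + 4 + 1 = 7
F -> B -> G: 7 + 1 = 8
F -> D -> G: 9 + 7 = 16
Shortest: 7.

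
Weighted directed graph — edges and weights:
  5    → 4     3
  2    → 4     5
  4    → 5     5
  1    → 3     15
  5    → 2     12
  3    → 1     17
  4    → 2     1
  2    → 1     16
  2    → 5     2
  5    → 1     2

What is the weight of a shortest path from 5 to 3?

17

Routes from 5 to 3:
5 → 2 → 1 → 3: 12 + 16 + 15 = 43
5 → 1 → 3: 2 + 15 = 17
5 → 4 → 2 → 1 → 3: 3 + 1 + 16 + 15 = 35
The minimum is 17.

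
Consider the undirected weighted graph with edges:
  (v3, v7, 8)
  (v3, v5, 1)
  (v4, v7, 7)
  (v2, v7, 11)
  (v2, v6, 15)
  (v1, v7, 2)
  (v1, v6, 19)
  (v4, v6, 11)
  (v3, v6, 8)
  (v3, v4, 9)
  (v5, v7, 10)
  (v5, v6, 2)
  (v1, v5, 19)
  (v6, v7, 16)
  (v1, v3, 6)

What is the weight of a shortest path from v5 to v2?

17

A few of the v5→v2 routes:
v5→v3→v1→v7→v2: 1 + 6 + 2 + 11 = 20
v5→v3→v7→v2: 1 + 8 + 11 = 20
v5→v6→v2: 2 + 15 = 17
Best route has total 17.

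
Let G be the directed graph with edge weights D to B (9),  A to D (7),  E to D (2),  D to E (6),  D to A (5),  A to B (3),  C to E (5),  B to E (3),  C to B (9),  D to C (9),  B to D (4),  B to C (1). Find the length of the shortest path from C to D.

Candidate routes:
C→B→D: 9 + 4 = 13
C→E→D: 5 + 2 = 7
C→B→E→D: 9 + 3 + 2 = 14
Shortest: 7.

7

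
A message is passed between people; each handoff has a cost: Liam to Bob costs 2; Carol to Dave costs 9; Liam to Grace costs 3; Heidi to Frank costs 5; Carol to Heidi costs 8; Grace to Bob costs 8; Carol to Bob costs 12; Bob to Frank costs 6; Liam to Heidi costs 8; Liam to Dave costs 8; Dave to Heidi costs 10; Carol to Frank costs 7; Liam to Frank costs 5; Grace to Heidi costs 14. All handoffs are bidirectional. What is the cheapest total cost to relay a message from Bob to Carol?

Comparing a few candidate routes:
Bob-Frank-Carol: 6 + 7 = 13
Bob-Liam-Frank-Carol: 2 + 5 + 7 = 14
Bob-Frank-Heidi-Carol: 6 + 5 + 8 = 19
Bob-Liam-Heidi-Carol: 2 + 8 + 8 = 18
Bob-Carol: 12
The minimum is 12.

12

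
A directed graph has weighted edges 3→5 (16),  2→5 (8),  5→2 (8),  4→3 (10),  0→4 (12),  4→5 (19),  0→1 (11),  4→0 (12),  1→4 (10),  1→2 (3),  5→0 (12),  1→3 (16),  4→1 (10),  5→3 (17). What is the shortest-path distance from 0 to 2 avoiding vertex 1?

Paths from 0 to 2 avoiding 1:
0 -> 4 -> 3 -> 5 -> 2: 12 + 10 + 16 + 8 = 46
0 -> 4 -> 5 -> 2: 12 + 19 + 8 = 39
Shortest: 39.

39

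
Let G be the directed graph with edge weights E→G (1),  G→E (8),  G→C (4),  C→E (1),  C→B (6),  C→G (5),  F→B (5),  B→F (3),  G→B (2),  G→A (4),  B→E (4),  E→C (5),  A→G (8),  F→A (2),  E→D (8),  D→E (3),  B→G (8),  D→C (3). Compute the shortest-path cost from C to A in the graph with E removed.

Some routes from C to A avoiding E:
C - G - A: 5 + 4 = 9
C - B - F - A: 6 + 3 + 2 = 11
C - G - B - F - A: 5 + 2 + 3 + 2 = 12
Shortest: 9.

9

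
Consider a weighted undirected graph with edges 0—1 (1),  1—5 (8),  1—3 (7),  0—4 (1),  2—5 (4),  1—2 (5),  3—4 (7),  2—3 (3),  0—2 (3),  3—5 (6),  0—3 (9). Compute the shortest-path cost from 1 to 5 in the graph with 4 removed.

Checking several routes:
1 -> 0 -> 2 -> 3 -> 5: 1 + 3 + 3 + 6 = 13
1 -> 5: 8
1 -> 0 -> 2 -> 5: 1 + 3 + 4 = 8
1 -> 2 -> 5: 5 + 4 = 9
Shortest: 8.

8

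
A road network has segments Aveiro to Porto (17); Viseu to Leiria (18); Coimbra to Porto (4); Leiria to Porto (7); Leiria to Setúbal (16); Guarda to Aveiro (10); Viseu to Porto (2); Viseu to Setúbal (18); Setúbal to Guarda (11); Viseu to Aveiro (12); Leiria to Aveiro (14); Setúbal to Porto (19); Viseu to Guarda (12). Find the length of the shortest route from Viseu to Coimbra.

6

A few of the Viseu→Coimbra routes:
Viseu - Aveiro - Porto - Coimbra: 12 + 17 + 4 = 33
Viseu - Leiria - Porto - Coimbra: 18 + 7 + 4 = 29
Viseu - Porto - Coimbra: 2 + 4 = 6
Best route has total 6 km.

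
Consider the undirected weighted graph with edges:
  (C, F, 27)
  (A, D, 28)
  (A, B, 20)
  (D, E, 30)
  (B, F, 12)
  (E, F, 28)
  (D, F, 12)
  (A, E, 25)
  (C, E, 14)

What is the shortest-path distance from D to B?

Checking several routes:
D -> F -> B: 12 + 12 = 24
D -> A -> B: 28 + 20 = 48
D -> E -> A -> B: 30 + 25 + 20 = 75
D -> E -> C -> F -> B: 30 + 14 + 27 + 12 = 83
D -> E -> F -> B: 30 + 28 + 12 = 70
The minimum is 24.

24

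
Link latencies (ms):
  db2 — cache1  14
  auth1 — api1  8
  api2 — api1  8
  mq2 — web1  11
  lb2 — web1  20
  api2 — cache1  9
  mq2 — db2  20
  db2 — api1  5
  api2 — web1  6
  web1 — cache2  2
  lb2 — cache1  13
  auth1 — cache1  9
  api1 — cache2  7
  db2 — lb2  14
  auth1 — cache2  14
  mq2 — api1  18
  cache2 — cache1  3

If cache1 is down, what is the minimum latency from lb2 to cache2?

22

Some routes from lb2 to cache2 avoiding cache1:
lb2 -> db2 -> mq2 -> web1 -> cache2: 14 + 20 + 11 + 2 = 47
lb2 -> web1 -> api2 -> api1 -> cache2: 20 + 6 + 8 + 7 = 41
lb2 -> db2 -> api1 -> auth1 -> cache2: 14 + 5 + 8 + 14 = 41
lb2 -> db2 -> api1 -> cache2: 14 + 5 + 7 = 26
lb2 -> db2 -> api1 -> api2 -> web1 -> cache2: 14 + 5 + 8 + 6 + 2 = 35
lb2 -> web1 -> cache2: 20 + 2 = 22
Best route has total 22 ms.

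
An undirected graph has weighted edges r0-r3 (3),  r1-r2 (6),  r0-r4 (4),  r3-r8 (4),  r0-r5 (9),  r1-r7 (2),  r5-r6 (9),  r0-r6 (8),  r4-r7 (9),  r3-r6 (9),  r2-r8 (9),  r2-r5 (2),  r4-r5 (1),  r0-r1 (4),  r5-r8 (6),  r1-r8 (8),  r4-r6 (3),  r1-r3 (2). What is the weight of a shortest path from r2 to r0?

Some routes from r2 to r0:
r2 -> r5 -> r4 -> r0: 2 + 1 + 4 = 7
r2 -> r1 -> r3 -> r0: 6 + 2 + 3 = 11
r2 -> r5 -> r4 -> r6 -> r0: 2 + 1 + 3 + 8 = 14
r2 -> r5 -> r0: 2 + 9 = 11
r2 -> r1 -> r0: 6 + 4 = 10
r2 -> r5 -> r8 -> r3 -> r0: 2 + 6 + 4 + 3 = 15
Best route has total 7.

7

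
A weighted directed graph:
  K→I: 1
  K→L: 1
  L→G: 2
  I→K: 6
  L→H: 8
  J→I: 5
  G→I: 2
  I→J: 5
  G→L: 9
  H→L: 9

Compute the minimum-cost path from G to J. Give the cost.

7

Candidate routes:
G-I-J: 2 + 5 = 7
Shortest: 7.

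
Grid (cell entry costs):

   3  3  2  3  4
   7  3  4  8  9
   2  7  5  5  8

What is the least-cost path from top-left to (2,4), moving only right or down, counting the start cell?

30

Path [0,0] [0,1] [0,2] [1,2] [2,2] [2,3] [2,4]: 3 + 3 + 2 + 4 + 5 + 5 + 8 = 30.
For comparison, the top-then-right route costs 32.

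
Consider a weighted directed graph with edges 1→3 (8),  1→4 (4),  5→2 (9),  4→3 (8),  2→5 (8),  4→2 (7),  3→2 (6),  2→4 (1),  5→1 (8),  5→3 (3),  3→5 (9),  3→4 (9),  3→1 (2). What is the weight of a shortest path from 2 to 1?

Checking several routes:
2 → 5 → 3 → 1: 8 + 3 + 2 = 13
2 → 5 → 1: 8 + 8 = 16
2 → 4 → 3 → 1: 1 + 8 + 2 = 11
The minimum is 11.

11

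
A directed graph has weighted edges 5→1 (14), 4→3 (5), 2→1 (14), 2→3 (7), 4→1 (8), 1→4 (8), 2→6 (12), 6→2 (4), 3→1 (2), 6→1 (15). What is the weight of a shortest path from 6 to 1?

Paths from 6 to 1:
6→1: 15
6→2→3→1: 4 + 7 + 2 = 13
6→2→1: 4 + 14 = 18
Best route has total 13.

13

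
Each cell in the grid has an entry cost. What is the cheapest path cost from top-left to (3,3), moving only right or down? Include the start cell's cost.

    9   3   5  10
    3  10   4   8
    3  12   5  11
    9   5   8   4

Take (0,0) → (0,1) → (0,2) → (1,2) → (2,2) → (3,2) → (3,3) for a total of 9 + 3 + 5 + 4 + 5 + 8 + 4 = 38.
For comparison, the top-then-right route costs 50.

38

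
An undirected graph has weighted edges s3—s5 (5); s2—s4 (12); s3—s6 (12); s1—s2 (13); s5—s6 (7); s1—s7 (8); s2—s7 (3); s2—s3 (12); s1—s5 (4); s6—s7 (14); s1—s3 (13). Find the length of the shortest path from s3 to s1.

9

Some routes from s3 to s1:
s3 - s5 - s1: 5 + 4 = 9
s3 - s6 - s5 - s1: 12 + 7 + 4 = 23
s3 - s1: 13
Best route has total 9.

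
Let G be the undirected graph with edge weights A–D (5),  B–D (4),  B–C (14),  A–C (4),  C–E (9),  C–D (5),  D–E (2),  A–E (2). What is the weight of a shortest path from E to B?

Checking several routes:
E-D-B: 2 + 4 = 6
E-C-D-B: 9 + 5 + 4 = 18
E-A-D-B: 2 + 5 + 4 = 11
E-A-C-D-B: 2 + 4 + 5 + 4 = 15
E-A-C-B: 2 + 4 + 14 = 20
E-D-C-B: 2 + 5 + 14 = 21
The minimum is 6.

6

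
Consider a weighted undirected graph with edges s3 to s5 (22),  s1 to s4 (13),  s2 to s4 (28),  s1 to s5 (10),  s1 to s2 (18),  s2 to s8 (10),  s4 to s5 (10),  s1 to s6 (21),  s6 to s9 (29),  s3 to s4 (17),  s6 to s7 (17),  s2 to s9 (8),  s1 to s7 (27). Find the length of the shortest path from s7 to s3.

57

Comparing a few candidate routes:
s7-s1-s4-s3: 27 + 13 + 17 = 57
s7-s6-s1-s4-s3: 17 + 21 + 13 + 17 = 68
s7-s1-s5-s3: 27 + 10 + 22 = 59
s7-s1-s5-s4-s3: 27 + 10 + 10 + 17 = 64
The minimum is 57.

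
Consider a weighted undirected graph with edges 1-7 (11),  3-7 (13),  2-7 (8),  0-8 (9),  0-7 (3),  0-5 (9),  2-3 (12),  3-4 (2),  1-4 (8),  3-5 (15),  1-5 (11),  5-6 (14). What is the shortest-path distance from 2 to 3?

Candidate routes:
2→7→0→5→1→4→3: 8 + 3 + 9 + 11 + 8 + 2 = 41
2→7→1→5→3: 8 + 11 + 11 + 15 = 45
2→7→0→5→3: 8 + 3 + 9 + 15 = 35
2→7→3: 8 + 13 = 21
2→7→1→4→3: 8 + 11 + 8 + 2 = 29
2→3: 12
Shortest: 12.

12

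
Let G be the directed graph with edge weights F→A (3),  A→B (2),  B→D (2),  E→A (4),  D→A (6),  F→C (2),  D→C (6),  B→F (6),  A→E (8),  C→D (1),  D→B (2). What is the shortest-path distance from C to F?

Routes from C to F:
C - D - A - B - F: 1 + 6 + 2 + 6 = 15
C - D - B - F: 1 + 2 + 6 = 9
The minimum is 9.

9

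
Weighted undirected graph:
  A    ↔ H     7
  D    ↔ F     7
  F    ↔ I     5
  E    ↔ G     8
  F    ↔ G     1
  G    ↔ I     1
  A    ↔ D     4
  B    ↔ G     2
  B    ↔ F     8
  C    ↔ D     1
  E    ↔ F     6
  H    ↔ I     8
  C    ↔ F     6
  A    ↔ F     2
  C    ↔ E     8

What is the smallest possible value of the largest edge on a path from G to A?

A few of the G→A routes:
G-I-F-C-D-A: max(1, 5, 6, 1, 4) = 6
G-F-A: max(1, 2) = 2
G-I-F-A: max(1, 5, 2) = 5
Smallest bottleneck: 2.

2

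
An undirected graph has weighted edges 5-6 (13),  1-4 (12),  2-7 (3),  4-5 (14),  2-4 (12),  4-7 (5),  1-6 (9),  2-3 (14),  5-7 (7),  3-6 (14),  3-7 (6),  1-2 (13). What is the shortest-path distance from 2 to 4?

A few of the 2→4 routes:
2 -> 7 -> 4: 3 + 5 = 8
2 -> 3 -> 7 -> 5 -> 4: 14 + 6 + 7 + 14 = 41
2 -> 7 -> 5 -> 4: 3 + 7 + 14 = 24
2 -> 4: 12
2 -> 1 -> 4: 13 + 12 = 25
2 -> 3 -> 7 -> 4: 14 + 6 + 5 = 25
Best route has total 8.

8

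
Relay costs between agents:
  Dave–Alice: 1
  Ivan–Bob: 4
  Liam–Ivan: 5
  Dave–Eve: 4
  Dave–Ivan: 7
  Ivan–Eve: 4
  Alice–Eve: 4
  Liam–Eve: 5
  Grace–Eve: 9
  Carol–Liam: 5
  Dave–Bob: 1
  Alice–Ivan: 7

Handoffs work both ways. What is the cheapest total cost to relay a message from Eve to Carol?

10

Some routes from Eve to Carol:
Eve → Dave → Bob → Ivan → Liam → Carol: 4 + 1 + 4 + 5 + 5 = 19
Eve → Liam → Carol: 5 + 5 = 10
Eve → Alice → Dave → Bob → Ivan → Liam → Carol: 4 + 1 + 1 + 4 + 5 + 5 = 20
Eve → Ivan → Liam → Carol: 4 + 5 + 5 = 14
Best route has total 10.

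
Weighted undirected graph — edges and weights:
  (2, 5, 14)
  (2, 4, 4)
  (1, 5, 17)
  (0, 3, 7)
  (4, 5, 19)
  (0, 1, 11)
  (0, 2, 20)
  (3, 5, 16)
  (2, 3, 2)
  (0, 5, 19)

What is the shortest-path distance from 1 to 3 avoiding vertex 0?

33

Paths from 1 to 3 avoiding 0:
1-5-4-2-3: 17 + 19 + 4 + 2 = 42
1-5-2-3: 17 + 14 + 2 = 33
1-5-3: 17 + 16 = 33
The minimum is 33.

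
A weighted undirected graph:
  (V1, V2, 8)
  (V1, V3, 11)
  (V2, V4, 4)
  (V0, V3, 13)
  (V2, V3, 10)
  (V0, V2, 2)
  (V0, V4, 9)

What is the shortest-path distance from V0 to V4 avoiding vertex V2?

9

Paths from V0 to V4 avoiding V2:
V0-V4: 9
Best route has total 9.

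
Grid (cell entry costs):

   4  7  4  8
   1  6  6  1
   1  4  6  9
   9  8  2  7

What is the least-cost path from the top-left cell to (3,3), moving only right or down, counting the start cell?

25

Cheapest: (0,0) -> (1,0) -> (2,0) -> (2,1) -> (2,2) -> (3,2) -> (3,3)
  4 + 1 + 1 + 4 + 6 + 2 + 7 = 25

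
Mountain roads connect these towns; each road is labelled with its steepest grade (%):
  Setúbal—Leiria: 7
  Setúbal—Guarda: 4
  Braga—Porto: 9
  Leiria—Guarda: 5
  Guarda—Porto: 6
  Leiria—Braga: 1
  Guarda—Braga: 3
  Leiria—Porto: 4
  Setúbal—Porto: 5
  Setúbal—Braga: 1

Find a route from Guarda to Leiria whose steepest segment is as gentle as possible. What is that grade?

Some routes from Guarda to Leiria:
Guarda→Setúbal→Braga→Leiria: max(4, 1, 1) = 4
Guarda→Leiria: max(5) = 5
Guarda→Setúbal→Porto→Leiria: max(4, 5, 4) = 5
Guarda→Braga→Leiria: max(3, 1) = 3
The minimum achievable maximum is 3%.

3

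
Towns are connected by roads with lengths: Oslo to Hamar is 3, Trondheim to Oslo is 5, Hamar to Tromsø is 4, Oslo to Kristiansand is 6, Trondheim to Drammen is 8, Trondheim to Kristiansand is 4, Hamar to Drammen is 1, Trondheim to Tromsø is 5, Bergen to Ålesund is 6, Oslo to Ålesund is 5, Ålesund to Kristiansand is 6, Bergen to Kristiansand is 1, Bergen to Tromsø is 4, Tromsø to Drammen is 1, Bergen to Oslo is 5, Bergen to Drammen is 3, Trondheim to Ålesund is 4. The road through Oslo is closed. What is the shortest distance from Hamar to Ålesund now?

A few of the Hamar→Ålesund routes:
Hamar→Drammen→Bergen→Ålesund: 1 + 3 + 6 = 10
Hamar→Drammen→Tromsø→Trondheim→Ålesund: 1 + 1 + 5 + 4 = 11
Hamar→Drammen→Trondheim→Ålesund: 1 + 8 + 4 = 13
Hamar→Tromsø→Trondheim→Ålesund: 4 + 5 + 4 = 13
Hamar→Drammen→Bergen→Kristiansand→Ålesund: 1 + 3 + 1 + 6 = 11
Hamar→Drammen→Tromsø→Bergen→Ålesund: 1 + 1 + 4 + 6 = 12
The minimum is 10.

10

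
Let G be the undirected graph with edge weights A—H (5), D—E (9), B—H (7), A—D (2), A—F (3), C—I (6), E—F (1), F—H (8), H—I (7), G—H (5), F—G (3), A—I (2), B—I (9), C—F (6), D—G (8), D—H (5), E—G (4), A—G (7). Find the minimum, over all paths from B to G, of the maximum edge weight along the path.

Some routes from B to G:
B-H-D-A-F-E-G: max(7, 5, 2, 3, 1, 4) = 7
B-H-D-A-G: max(7, 5, 2, 7) = 7
B-H-D-A-F-G: max(7, 5, 2, 3, 3) = 7
B-H-D-A-I-C-F-G: max(7, 5, 2, 2, 6, 6, 3) = 7
B-H-G: max(7, 5) = 7
Smallest bottleneck: 7.

7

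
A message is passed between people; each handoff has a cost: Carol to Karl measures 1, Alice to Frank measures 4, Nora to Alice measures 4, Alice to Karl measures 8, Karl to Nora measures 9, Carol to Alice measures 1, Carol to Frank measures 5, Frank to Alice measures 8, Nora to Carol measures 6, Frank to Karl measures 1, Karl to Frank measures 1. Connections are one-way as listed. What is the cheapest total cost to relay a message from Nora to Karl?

7

Checking several routes:
Nora→Carol→Alice→Frank→Karl: 6 + 1 + 4 + 1 = 12
Nora→Alice→Frank→Karl: 4 + 4 + 1 = 9
Nora→Carol→Karl: 6 + 1 = 7
Nora→Carol→Frank→Karl: 6 + 5 + 1 = 12
Nora→Alice→Karl: 4 + 8 = 12
Best route has total 7.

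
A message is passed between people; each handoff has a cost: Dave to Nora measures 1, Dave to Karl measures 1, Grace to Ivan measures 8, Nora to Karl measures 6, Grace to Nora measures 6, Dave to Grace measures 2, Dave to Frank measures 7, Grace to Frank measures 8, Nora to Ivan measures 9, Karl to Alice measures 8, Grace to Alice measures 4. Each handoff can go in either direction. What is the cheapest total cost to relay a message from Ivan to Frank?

Comparing a few candidate routes:
Ivan→Nora→Dave→Frank: 9 + 1 + 7 = 17
Ivan→Nora→Karl→Dave→Frank: 9 + 6 + 1 + 7 = 23
Ivan→Grace→Frank: 8 + 8 = 16
Ivan→Nora→Dave→Grace→Frank: 9 + 1 + 2 + 8 = 20
Ivan→Grace→Dave→Frank: 8 + 2 + 7 = 17
Ivan→Grace→Nora→Dave→Frank: 8 + 6 + 1 + 7 = 22
Shortest: 16.

16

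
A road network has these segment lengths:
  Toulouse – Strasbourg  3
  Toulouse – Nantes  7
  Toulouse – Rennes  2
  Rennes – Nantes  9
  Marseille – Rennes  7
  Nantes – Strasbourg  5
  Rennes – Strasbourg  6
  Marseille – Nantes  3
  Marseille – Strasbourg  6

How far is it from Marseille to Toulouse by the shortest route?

Comparing a few candidate routes:
Marseille-Rennes-Toulouse: 7 + 2 = 9
Marseille-Strasbourg-Toulouse: 6 + 3 = 9
Marseille-Nantes-Toulouse: 3 + 7 = 10
Best route has total 9.

9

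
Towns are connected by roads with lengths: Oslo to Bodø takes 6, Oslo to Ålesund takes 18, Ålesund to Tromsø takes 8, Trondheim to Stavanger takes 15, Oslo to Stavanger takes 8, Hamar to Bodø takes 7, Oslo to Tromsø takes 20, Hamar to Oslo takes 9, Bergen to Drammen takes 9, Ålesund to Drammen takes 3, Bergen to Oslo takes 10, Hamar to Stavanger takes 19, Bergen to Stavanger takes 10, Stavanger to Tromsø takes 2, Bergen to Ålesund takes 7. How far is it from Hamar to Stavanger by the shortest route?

Some routes from Hamar to Stavanger:
Hamar → Bodø → Oslo → Stavanger: 7 + 6 + 8 = 21
Hamar → Oslo → Bergen → Stavanger: 9 + 10 + 10 = 29
Hamar → Oslo → Stavanger: 9 + 8 = 17
Hamar → Oslo → Tromsø → Stavanger: 9 + 20 + 2 = 31
Hamar → Bodø → Oslo → Bergen → Stavanger: 7 + 6 + 10 + 10 = 33
Hamar → Stavanger: 19
The minimum is 17.

17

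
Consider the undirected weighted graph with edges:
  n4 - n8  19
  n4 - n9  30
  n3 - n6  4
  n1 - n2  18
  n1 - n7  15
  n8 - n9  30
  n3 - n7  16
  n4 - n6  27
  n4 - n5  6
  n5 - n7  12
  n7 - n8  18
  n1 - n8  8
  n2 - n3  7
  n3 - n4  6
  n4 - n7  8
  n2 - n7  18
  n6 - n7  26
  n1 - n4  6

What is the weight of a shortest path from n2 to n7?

Comparing a few candidate routes:
n2-n3-n4-n7: 7 + 6 + 8 = 21
n2-n1-n4-n7: 18 + 6 + 8 = 32
n2-n3-n4-n5-n7: 7 + 6 + 6 + 12 = 31
n2-n3-n7: 7 + 16 = 23
n2-n7: 18
The minimum is 18.

18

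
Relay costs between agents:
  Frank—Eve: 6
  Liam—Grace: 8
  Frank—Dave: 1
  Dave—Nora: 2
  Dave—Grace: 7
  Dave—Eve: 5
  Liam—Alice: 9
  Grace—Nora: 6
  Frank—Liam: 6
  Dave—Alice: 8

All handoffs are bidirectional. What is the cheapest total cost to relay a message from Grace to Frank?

Some routes from Grace to Frank:
Grace - Dave - Frank: 7 + 1 = 8
Grace - Liam - Frank: 8 + 6 = 14
Grace - Nora - Dave - Frank: 6 + 2 + 1 = 9
Grace - Nora - Dave - Eve - Frank: 6 + 2 + 5 + 6 = 19
Grace - Dave - Eve - Frank: 7 + 5 + 6 = 18
Grace - Liam - Alice - Dave - Frank: 8 + 9 + 8 + 1 = 26
Shortest: 8.

8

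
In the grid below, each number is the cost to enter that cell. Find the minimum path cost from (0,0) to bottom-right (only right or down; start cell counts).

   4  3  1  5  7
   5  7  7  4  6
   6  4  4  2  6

25

Best path: (0,0) -> (0,1) -> (0,2) -> (0,3) -> (1,3) -> (2,3) -> (2,4)
Cost: 4 + 3 + 1 + 5 + 4 + 2 + 6 = 25
(Top row then right column would cost 32.)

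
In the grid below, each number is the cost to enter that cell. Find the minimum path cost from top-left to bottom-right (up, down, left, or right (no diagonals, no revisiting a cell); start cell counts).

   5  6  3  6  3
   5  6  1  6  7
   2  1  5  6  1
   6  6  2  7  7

One optimal route is r0c0 r1c0 r2c0 r2c1 r2c2 r2c3 r2c4 r3c4.
Its cost is 5 + 5 + 2 + 1 + 5 + 6 + 1 + 7 = 32.

32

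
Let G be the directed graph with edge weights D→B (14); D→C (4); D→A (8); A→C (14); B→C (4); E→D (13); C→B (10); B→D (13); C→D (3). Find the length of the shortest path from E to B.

27

Paths from E to B:
E→D→B: 13 + 14 = 27
E→D→C→B: 13 + 4 + 10 = 27
E→D→A→C→B: 13 + 8 + 14 + 10 = 45
The minimum is 27.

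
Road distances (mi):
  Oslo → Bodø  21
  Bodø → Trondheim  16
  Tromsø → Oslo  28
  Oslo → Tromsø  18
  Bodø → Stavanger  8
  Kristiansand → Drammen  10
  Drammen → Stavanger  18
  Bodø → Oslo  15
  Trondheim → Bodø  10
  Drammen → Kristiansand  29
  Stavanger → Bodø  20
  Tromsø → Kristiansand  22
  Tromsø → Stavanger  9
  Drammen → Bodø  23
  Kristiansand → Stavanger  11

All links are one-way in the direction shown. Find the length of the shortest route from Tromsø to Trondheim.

45

Some routes from Tromsø to Trondheim:
Tromsø - Oslo - Bodø - Trondheim: 28 + 21 + 16 = 65
Tromsø - Stavanger - Bodø - Trondheim: 9 + 20 + 16 = 45
Tromsø - Kristiansand - Drammen - Bodø - Trondheim: 22 + 10 + 23 + 16 = 71
Tromsø - Kristiansand - Stavanger - Bodø - Trondheim: 22 + 11 + 20 + 16 = 69
Shortest: 45 mi.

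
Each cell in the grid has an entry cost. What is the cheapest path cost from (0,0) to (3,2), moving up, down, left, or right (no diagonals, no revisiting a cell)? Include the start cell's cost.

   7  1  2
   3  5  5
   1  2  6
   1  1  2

Cheapest: r0c0 → r1c0 → r2c0 → r3c0 → r3c1 → r3c2
  7 + 3 + 1 + 1 + 1 + 2 = 15

15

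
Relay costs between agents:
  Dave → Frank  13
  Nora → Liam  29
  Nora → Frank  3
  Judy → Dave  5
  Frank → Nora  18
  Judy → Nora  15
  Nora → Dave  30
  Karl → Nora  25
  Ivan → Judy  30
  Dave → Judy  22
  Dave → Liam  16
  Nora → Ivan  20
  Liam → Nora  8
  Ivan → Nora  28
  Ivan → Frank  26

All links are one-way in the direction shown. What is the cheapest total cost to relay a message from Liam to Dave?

38

Routes from Liam to Dave:
Liam - Nora - Ivan - Judy - Dave: 8 + 20 + 30 + 5 = 63
Liam - Nora - Dave: 8 + 30 = 38
Shortest: 38.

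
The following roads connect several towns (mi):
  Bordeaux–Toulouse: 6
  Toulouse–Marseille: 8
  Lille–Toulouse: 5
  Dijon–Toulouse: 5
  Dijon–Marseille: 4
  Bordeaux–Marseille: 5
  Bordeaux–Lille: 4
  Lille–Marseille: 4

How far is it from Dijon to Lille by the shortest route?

Checking several routes:
Dijon -> Toulouse -> Bordeaux -> Lille: 5 + 6 + 4 = 15
Dijon -> Marseille -> Bordeaux -> Lille: 4 + 5 + 4 = 13
Dijon -> Toulouse -> Marseille -> Lille: 5 + 8 + 4 = 17
Dijon -> Marseille -> Lille: 4 + 4 = 8
Dijon -> Toulouse -> Lille: 5 + 5 = 10
Dijon -> Marseille -> Toulouse -> Lille: 4 + 8 + 5 = 17
The minimum is 8 mi.

8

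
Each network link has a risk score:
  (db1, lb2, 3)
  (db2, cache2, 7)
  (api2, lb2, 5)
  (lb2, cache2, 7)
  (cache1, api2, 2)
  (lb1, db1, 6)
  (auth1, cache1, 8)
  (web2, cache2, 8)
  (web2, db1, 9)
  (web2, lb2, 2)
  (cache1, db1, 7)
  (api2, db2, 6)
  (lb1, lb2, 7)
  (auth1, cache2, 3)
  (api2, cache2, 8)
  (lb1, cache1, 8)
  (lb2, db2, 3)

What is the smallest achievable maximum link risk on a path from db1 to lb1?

Checking several routes:
db1-cache1-api2-lb2-lb1: max(7, 2, 5, 7) = 7
db1-cache1-api2-db2-cache2-lb2-lb1: max(7, 2, 6, 7, 7, 7) = 7
db1-lb2-lb1: max(3, 7) = 7
db1-lb1: max(6) = 6
db1-cache1-api2-db2-lb2-lb1: max(7, 2, 6, 3, 7) = 7
The minimum achievable maximum is 6.

6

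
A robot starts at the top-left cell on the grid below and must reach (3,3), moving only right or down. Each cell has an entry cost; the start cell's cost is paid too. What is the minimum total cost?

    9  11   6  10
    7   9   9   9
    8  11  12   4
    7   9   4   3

Path [0,0] -> [1,0] -> [2,0] -> [3,0] -> [3,1] -> [3,2] -> [3,3]: 9 + 7 + 8 + 7 + 9 + 4 + 3 = 47.
(Top row then right column would cost 52.)

47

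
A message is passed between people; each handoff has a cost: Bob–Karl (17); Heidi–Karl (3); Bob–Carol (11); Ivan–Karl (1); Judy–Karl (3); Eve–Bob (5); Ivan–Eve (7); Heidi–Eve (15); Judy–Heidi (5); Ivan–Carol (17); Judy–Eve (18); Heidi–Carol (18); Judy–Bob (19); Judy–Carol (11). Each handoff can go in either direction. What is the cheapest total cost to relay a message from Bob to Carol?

11

A few of the Bob→Carol routes:
Bob - Carol: 11
Bob - Eve - Ivan - Carol: 5 + 7 + 17 = 29
Bob - Judy - Carol: 19 + 11 = 30
Bob - Karl - Judy - Carol: 17 + 3 + 11 = 31
Bob - Eve - Ivan - Karl - Judy - Carol: 5 + 7 + 1 + 3 + 11 = 27
The minimum is 11.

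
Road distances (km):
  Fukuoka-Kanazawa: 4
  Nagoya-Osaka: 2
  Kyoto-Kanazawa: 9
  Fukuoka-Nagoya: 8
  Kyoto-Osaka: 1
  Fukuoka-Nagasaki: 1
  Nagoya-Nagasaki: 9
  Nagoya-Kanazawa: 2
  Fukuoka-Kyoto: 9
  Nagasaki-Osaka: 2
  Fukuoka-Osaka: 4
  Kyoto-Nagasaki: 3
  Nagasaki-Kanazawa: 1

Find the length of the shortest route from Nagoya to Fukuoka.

Comparing a few candidate routes:
Nagoya→Osaka→Nagasaki→Fukuoka: 2 + 2 + 1 = 5
Nagoya→Osaka→Fukuoka: 2 + 4 = 6
Nagoya→Kanazawa→Nagasaki→Fukuoka: 2 + 1 + 1 = 4
Nagoya→Kanazawa→Fukuoka: 2 + 4 = 6
Best route has total 4 km.

4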